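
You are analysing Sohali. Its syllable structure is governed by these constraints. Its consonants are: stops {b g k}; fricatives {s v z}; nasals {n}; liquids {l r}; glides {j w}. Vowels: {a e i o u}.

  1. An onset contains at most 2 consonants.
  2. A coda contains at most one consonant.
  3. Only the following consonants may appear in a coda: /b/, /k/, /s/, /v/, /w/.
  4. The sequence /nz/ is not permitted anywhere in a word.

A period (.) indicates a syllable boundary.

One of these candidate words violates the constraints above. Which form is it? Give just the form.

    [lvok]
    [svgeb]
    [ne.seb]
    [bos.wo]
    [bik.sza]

[svgeb]

[lvok] — σ1 onset /lv/ (2C), coda /k/ ok → well-formed
[svgeb] — violates constraint 1: syllable 1 onset /svg/ has 3 consonants (> 2) → ill-formed
[ne.seb] — σ1 onset /n/, coda /∅/ ok; σ2 onset /s/, coda /b/ ok → well-formed
[bos.wo] — σ1 onset /b/, coda /s/ ok; σ2 onset /w/, coda /∅/ ok → well-formed
[bik.sza] — σ1 onset /b/, coda /k/ ok; σ2 onset /sz/ (2C), coda /∅/ ok → well-formed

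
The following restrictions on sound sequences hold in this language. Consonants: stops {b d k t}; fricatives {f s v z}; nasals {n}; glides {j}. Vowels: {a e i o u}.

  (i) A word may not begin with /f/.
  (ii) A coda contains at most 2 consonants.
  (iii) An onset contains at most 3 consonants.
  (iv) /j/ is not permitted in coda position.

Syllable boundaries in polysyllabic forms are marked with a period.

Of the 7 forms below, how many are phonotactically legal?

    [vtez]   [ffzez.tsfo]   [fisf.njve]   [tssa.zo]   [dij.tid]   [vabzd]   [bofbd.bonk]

2

[vtez] — σ1 onset /vt/ (2C), coda /z/ ok → phonotactically legal
[ffzez.tsfo] — violates constraint (i): word begins with /f/ → phonotactically illegal
[fisf.njve] — violates constraint (i): word begins with /f/ → phonotactically illegal
[tssa.zo] — σ1 onset /tss/ (3C), coda /∅/ ok; σ2 onset /z/, coda /∅/ ok → phonotactically legal
[dij.tid] — violates constraint (iv): syllable 1 coda contains /j/ → phonotactically illegal
[vabzd] — violates constraint (ii): syllable 1 coda /bzd/ has 3 consonants (> 2) → phonotactically illegal
[bofbd.bonk] — violates constraint (ii): syllable 1 coda /fbd/ has 3 consonants (> 2) → phonotactically illegal
Phonotactically legal: [vtez], [tssa.zo] → 2.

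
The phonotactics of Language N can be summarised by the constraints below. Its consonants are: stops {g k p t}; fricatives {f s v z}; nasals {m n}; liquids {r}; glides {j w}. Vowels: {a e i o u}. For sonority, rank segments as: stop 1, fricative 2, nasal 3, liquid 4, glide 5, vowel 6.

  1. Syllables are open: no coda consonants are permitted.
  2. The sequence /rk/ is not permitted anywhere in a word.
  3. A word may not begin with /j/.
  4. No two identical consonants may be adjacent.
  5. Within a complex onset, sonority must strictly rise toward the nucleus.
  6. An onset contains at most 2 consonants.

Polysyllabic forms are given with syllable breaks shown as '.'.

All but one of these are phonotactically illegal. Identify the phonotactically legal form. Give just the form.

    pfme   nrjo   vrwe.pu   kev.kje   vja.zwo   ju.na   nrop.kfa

pfme — violates constraint 6: syllable 1 onset /pfm/ has 3 consonants (> 2) → phonotactically illegal
nrjo — violates constraint 6: syllable 1 onset /nrj/ has 3 consonants (> 2) → phonotactically illegal
vrwe.pu — violates constraint 6: syllable 1 onset /vrw/ has 3 consonants (> 2) → phonotactically illegal
kev.kje — violates constraint 1: syllable 1 coda /v/ has 1 consonant (> 0) → phonotactically illegal
vja.zwo — σ1 onset /vj/ (2→5 rises), coda /∅/ ok; σ2 onset /zw/ (2→5 rises), coda /∅/ ok → phonotactically legal
ju.na — violates constraint 3: word begins with /j/ → phonotactically illegal
nrop.kfa — violates constraint 1: syllable 1 coda /p/ has 1 consonant (> 0) → phonotactically illegal

vja.zwo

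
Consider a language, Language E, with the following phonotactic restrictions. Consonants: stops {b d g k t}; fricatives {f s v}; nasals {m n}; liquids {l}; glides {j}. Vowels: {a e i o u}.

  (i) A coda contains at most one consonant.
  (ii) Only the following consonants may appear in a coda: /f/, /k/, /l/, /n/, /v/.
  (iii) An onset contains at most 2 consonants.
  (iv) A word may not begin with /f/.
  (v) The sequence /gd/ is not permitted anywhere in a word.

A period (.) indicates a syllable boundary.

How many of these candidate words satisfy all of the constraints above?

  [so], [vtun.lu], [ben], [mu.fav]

4

[so] — σ1 onset /s/, coda /∅/ ok → permitted
[vtun.lu] — σ1 onset /vt/ (2C), coda /n/ ok; σ2 onset /l/, coda /∅/ ok → permitted
[ben] — σ1 onset /b/, coda /n/ ok → permitted
[mu.fav] — σ1 onset /m/, coda /∅/ ok; σ2 onset /f/, coda /v/ ok → permitted
Permitted: [so], [vtun.lu], [ben], [mu.fav] → 4.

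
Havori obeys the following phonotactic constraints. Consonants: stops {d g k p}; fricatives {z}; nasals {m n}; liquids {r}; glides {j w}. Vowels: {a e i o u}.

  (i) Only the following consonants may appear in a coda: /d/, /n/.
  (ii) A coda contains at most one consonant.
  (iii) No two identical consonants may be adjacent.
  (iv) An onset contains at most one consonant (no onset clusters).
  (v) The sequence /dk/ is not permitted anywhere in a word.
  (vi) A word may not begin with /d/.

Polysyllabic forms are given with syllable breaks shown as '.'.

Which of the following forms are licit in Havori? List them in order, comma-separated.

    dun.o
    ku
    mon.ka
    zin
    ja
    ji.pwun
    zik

dun.o — violates constraint (vi): word begins with /d/ → illicit
ku — σ1 onset /k/, coda /∅/ ok → licit
mon.ka — σ1 onset /m/, coda /n/ ok; σ2 onset /k/, coda /∅/ ok → licit
zin — σ1 onset /z/, coda /n/ ok → licit
ja — σ1 onset /j/, coda /∅/ ok → licit
ji.pwun — violates constraint (iv): syllable 2 onset /pw/ has 2 consonants (> 1) → illicit
zik — violates constraint (i): syllable 1 coda contains /k/, which is not a licensed coda consonant → illicit

ku, mon.ka, zin, ja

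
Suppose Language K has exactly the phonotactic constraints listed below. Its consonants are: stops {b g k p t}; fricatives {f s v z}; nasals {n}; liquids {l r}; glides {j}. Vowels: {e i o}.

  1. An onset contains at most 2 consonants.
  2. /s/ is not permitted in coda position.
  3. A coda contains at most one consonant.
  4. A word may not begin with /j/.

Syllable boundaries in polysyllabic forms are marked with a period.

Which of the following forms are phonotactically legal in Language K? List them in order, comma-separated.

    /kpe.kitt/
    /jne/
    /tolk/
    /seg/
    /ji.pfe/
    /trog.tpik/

/kpe.kitt/ — violates constraint 3: syllable 2 coda /tt/ has 2 consonants (> 1) → phonotactically illegal
/jne/ — violates constraint 4: word begins with /j/ → phonotactically illegal
/tolk/ — violates constraint 3: syllable 1 coda /lk/ has 2 consonants (> 1) → phonotactically illegal
/seg/ — σ1 onset /s/, coda /g/ ok → phonotactically legal
/ji.pfe/ — violates constraint 4: word begins with /j/ → phonotactically illegal
/trog.tpik/ — σ1 onset /tr/ (2C), coda /g/ ok; σ2 onset /tp/ (2C), coda /k/ ok → phonotactically legal

/seg/, /trog.tpik/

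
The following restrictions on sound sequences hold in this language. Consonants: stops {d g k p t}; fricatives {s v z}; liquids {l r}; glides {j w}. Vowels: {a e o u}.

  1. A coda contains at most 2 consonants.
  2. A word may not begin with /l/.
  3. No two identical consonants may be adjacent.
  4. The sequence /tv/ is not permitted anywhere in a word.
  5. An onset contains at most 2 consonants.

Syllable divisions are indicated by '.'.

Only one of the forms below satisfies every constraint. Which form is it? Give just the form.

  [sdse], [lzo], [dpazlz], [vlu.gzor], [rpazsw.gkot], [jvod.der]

[vlu.gzor]

[sdse] — violates constraint 5: syllable 1 onset /sds/ has 3 consonants (> 2) → ill-formed
[lzo] — violates constraint 2: word begins with /l/ → ill-formed
[dpazlz] — violates constraint 1: syllable 1 coda /zlz/ has 3 consonants (> 2) → ill-formed
[vlu.gzor] — σ1 onset /vl/ (2C), coda /∅/ ok; σ2 onset /gz/ (2C), coda /r/ ok → well-formed
[rpazsw.gkot] — violates constraint 1: syllable 1 coda /zsw/ has 3 consonants (> 2) → ill-formed
[jvod.der] — violates constraint 3: adjacent identical consonants /dd/ → ill-formed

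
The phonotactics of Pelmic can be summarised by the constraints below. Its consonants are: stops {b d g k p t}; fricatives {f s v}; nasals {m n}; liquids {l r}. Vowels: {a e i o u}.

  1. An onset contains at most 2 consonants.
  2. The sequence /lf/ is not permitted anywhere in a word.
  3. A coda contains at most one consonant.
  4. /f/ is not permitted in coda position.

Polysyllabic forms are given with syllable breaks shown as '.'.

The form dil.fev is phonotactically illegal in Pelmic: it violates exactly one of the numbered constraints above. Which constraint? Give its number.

2

dil.fev: contains banned sequence /lf/.
This is a violation of constraint 2: "The sequence /lf/ is not permitted anywhere in a word."
The remaining constraints (1, 3, 4) are satisfied.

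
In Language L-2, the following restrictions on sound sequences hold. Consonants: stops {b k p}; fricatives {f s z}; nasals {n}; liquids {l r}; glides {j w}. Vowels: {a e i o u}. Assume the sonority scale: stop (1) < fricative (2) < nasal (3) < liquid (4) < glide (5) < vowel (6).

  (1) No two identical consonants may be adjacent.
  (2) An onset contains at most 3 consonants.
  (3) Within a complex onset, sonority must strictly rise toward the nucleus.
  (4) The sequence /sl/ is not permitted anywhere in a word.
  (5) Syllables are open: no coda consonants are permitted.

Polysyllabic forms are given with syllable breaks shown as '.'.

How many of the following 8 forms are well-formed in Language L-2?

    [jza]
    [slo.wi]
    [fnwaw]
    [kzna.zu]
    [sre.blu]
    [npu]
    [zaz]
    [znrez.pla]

2

[jza] — violates constraint 3: syllable 1 onset /jz/: /j/ (glide, 5) → /z/ (fricative, 2) does not rise → ill-formed
[slo.wi] — violates constraint 4: contains banned sequence /sl/ → ill-formed
[fnwaw] — violates constraint 5: syllable 1 coda /w/ has 1 consonant (> 0) → ill-formed
[kzna.zu] — σ1 onset /kzn/ (1→2→3 rises), coda /∅/ ok; σ2 onset /z/, coda /∅/ ok → well-formed
[sre.blu] — σ1 onset /sr/ (2→4 rises), coda /∅/ ok; σ2 onset /bl/ (1→4 rises), coda /∅/ ok → well-formed
[npu] — violates constraint 3: syllable 1 onset /np/: /n/ (nasal, 3) → /p/ (stop, 1) does not rise → ill-formed
[zaz] — violates constraint 5: syllable 1 coda /z/ has 1 consonant (> 0) → ill-formed
[znrez.pla] — violates constraint 5: syllable 1 coda /z/ has 1 consonant (> 0) → ill-formed
Well-formed: [kzna.zu], [sre.blu] → 2.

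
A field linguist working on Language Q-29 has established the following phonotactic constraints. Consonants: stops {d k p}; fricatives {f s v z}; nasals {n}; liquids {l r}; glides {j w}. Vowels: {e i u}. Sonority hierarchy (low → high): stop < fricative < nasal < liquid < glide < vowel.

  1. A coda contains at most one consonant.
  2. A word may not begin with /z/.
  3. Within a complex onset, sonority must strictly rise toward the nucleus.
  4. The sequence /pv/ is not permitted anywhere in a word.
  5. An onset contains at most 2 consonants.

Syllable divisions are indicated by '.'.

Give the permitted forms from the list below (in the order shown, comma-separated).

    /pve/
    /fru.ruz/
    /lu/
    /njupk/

/fru.ruz/, /lu/

/pve/ — violates constraint 4: contains banned sequence /pv/ → not permitted
/fru.ruz/ — σ1 onset /fr/ (2→4 rises), coda /∅/ ok; σ2 onset /r/, coda /z/ ok → permitted
/lu/ — σ1 onset /l/, coda /∅/ ok → permitted
/njupk/ — violates constraint 1: syllable 1 coda /pk/ has 2 consonants (> 1) → not permitted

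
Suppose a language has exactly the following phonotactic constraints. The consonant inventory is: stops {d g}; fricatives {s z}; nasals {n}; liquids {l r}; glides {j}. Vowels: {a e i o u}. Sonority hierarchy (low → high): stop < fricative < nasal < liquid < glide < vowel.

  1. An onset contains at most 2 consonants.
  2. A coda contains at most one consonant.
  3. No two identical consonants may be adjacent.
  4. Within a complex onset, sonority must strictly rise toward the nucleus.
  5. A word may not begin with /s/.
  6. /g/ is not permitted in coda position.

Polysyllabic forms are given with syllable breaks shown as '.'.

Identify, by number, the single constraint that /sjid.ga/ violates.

5

/sjid.ga/: word begins with /s/.
This is a violation of constraint 5: "A word may not begin with /s/."
The remaining constraints (1, 2, 3, 4, 6) are satisfied.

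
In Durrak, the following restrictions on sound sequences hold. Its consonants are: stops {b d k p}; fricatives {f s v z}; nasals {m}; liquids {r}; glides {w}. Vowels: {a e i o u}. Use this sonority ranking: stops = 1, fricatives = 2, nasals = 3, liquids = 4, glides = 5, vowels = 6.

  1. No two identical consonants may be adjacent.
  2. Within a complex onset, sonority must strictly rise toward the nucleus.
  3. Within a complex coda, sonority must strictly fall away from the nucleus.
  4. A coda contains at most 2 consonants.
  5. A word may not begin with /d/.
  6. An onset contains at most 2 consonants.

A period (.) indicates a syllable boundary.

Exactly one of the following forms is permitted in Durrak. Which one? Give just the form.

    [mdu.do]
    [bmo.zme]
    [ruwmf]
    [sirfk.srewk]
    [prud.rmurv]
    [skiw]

[mdu.do] — violates constraint 2: syllable 1 onset /md/: /m/ (nasal, 3) → /d/ (stop, 1) does not rise → not permitted
[bmo.zme] — σ1 onset /bm/ (1→3 rises), coda /∅/ ok; σ2 onset /zm/ (2→3 rises), coda /∅/ ok → permitted
[ruwmf] — violates constraint 4: syllable 1 coda /wmf/ has 3 consonants (> 2) → not permitted
[sirfk.srewk] — violates constraint 4: syllable 1 coda /rfk/ has 3 consonants (> 2) → not permitted
[prud.rmurv] — violates constraint 2: syllable 2 onset /rm/: /r/ (liquid, 4) → /m/ (nasal, 3) does not rise → not permitted
[skiw] — violates constraint 2: syllable 1 onset /sk/: /s/ (fricative, 2) → /k/ (stop, 1) does not rise → not permitted

[bmo.zme]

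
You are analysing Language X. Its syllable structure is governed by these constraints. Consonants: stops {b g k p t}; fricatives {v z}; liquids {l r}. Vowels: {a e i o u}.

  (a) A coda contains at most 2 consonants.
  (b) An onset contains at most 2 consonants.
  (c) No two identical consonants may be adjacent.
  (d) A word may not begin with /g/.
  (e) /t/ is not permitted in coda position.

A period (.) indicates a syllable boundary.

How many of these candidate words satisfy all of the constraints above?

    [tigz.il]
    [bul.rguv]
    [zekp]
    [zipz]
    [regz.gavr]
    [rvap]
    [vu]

7

[tigz.il] — σ1 onset /t/, coda /gz/ (2C) ok; σ2 onset /∅/, coda /l/ ok → licit
[bul.rguv] — σ1 onset /b/, coda /l/ ok; σ2 onset /rg/ (2C), coda /v/ ok → licit
[zekp] — σ1 onset /z/, coda /kp/ (2C) ok → licit
[zipz] — σ1 onset /z/, coda /pz/ (2C) ok → licit
[regz.gavr] — σ1 onset /r/, coda /gz/ (2C) ok; σ2 onset /g/, coda /vr/ (2C) ok → licit
[rvap] — σ1 onset /rv/ (2C), coda /p/ ok → licit
[vu] — σ1 onset /v/, coda /∅/ ok → licit
Licit: [tigz.il], [bul.rguv], [zekp], [zipz], [regz.gavr], [rvap], [vu] → 7.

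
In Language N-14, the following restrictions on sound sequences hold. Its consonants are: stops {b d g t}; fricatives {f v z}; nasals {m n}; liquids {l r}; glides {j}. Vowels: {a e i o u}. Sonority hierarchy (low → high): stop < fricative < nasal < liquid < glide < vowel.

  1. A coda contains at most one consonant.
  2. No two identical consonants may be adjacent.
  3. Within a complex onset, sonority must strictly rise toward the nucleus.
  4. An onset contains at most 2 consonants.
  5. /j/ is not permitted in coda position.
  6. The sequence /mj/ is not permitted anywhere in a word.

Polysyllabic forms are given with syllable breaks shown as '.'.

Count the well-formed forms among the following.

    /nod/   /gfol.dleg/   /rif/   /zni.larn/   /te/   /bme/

5

/nod/ — σ1 onset /n/, coda /d/ ok → well-formed
/gfol.dleg/ — σ1 onset /gf/ (1→2 rises), coda /l/ ok; σ2 onset /dl/ (1→4 rises), coda /g/ ok → well-formed
/rif/ — σ1 onset /r/, coda /f/ ok → well-formed
/zni.larn/ — violates constraint 1: syllable 2 coda /rn/ has 2 consonants (> 1) → ill-formed
/te/ — σ1 onset /t/, coda /∅/ ok → well-formed
/bme/ — σ1 onset /bm/ (1→3 rises), coda /∅/ ok → well-formed
Well-formed: /nod/, /gfol.dleg/, /rif/, /te/, /bme/ → 5.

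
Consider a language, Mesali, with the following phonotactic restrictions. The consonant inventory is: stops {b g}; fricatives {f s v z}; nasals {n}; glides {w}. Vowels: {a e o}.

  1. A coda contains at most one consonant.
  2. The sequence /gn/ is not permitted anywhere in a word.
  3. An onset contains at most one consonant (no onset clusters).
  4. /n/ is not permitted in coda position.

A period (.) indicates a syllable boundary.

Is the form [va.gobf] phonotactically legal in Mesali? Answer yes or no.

no

[va.gobf] — violates constraint 1: syllable 2 coda /bf/ has 2 consonants (> 1) → phonotactically illegal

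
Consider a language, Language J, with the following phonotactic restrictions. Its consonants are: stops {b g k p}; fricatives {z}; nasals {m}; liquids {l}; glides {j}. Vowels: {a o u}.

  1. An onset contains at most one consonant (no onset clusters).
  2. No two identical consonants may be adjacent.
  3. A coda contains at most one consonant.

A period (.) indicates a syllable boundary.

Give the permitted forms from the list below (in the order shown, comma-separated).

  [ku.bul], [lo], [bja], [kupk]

[ku.bul], [lo]

[ku.bul] — σ1 onset /k/, coda /∅/ ok; σ2 onset /b/, coda /l/ ok → permitted
[lo] — σ1 onset /l/, coda /∅/ ok → permitted
[bja] — violates constraint 1: syllable 1 onset /bj/ has 2 consonants (> 1) → not permitted
[kupk] — violates constraint 3: syllable 1 coda /pk/ has 2 consonants (> 1) → not permitted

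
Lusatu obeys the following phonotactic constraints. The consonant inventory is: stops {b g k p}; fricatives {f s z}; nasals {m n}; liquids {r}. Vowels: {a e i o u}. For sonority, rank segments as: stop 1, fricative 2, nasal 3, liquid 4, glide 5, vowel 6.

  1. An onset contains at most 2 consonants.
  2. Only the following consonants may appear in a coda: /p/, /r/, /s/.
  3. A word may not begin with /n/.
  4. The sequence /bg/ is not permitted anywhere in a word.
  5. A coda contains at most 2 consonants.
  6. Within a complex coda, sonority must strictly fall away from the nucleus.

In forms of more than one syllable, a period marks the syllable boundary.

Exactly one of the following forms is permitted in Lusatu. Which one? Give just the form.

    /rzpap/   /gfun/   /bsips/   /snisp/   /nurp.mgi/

/rzpap/ — violates constraint 1: syllable 1 onset /rzp/ has 3 consonants (> 2) → not permitted
/gfun/ — violates constraint 2: syllable 1 coda contains /n/, which is not a licensed coda consonant → not permitted
/bsips/ — violates constraint 6: syllable 1 coda /ps/: /p/ (stop, 1) → /s/ (fricative, 2) does not fall → not permitted
/snisp/ — σ1 onset /sn/ (2C), coda /sp/ (2→1 falls) ok → permitted
/nurp.mgi/ — violates constraint 3: word begins with /n/ → not permitted

/snisp/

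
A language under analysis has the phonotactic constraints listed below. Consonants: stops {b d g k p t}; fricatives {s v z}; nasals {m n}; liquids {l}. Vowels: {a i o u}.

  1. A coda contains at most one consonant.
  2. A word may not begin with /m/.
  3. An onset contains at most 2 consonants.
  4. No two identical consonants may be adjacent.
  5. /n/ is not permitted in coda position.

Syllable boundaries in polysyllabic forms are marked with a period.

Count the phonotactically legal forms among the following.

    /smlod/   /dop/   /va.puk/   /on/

2

/smlod/ — violates constraint 3: syllable 1 onset /sml/ has 3 consonants (> 2) → phonotactically illegal
/dop/ — σ1 onset /d/, coda /p/ ok → phonotactically legal
/va.puk/ — σ1 onset /v/, coda /∅/ ok; σ2 onset /p/, coda /k/ ok → phonotactically legal
/on/ — violates constraint 5: syllable 1 coda contains /n/ → phonotactically illegal
Phonotactically legal: /dop/, /va.puk/ → 2.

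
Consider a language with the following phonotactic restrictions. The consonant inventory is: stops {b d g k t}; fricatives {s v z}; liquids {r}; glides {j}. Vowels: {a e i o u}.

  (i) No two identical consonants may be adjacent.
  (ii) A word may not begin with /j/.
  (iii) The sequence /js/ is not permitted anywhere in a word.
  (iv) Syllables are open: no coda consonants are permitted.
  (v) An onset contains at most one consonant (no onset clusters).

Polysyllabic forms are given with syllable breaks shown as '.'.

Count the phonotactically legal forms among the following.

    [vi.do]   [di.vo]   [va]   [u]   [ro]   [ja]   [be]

6

[vi.do] — σ1 onset /v/, coda /∅/ ok; σ2 onset /d/, coda /∅/ ok → phonotactically legal
[di.vo] — σ1 onset /d/, coda /∅/ ok; σ2 onset /v/, coda /∅/ ok → phonotactically legal
[va] — σ1 onset /v/, coda /∅/ ok → phonotactically legal
[u] — σ1 onset /∅/, coda /∅/ ok → phonotactically legal
[ro] — σ1 onset /r/, coda /∅/ ok → phonotactically legal
[ja] — violates constraint (ii): word begins with /j/ → phonotactically illegal
[be] — σ1 onset /b/, coda /∅/ ok → phonotactically legal
Phonotactically legal: [vi.do], [di.vo], [va], [u], [ro], [be] → 6.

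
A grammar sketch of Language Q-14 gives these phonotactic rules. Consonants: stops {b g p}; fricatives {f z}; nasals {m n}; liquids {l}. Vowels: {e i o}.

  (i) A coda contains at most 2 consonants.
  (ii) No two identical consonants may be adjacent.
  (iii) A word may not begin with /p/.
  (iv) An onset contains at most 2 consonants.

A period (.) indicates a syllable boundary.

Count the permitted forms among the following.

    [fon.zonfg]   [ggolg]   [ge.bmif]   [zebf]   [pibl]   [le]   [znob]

[fon.zonfg] — violates constraint (i): syllable 2 coda /nfg/ has 3 consonants (> 2) → not permitted
[ggolg] — violates constraint (ii): adjacent identical consonants /gg/ → not permitted
[ge.bmif] — σ1 onset /g/, coda /∅/ ok; σ2 onset /bm/ (2C), coda /f/ ok → permitted
[zebf] — σ1 onset /z/, coda /bf/ (2C) ok → permitted
[pibl] — violates constraint (iii): word begins with /p/ → not permitted
[le] — σ1 onset /l/, coda /∅/ ok → permitted
[znob] — σ1 onset /zn/ (2C), coda /b/ ok → permitted
Permitted: [ge.bmif], [zebf], [le], [znob] → 4.

4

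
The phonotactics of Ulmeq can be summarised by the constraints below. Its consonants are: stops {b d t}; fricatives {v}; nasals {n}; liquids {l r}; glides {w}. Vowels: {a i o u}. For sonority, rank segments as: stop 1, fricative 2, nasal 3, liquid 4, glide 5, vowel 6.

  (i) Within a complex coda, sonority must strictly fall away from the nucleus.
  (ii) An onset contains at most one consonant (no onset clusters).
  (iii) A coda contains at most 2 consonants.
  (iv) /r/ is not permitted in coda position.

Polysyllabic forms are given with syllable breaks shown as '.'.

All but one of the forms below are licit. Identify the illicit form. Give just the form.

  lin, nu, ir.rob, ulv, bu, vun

lin — σ1 onset /l/, coda /n/ ok → licit
nu — σ1 onset /n/, coda /∅/ ok → licit
ir.rob — violates constraint (iv): syllable 1 coda contains /r/ → illicit
ulv — σ1 onset /∅/, coda /lv/ (4→2 falls) ok → licit
bu — σ1 onset /b/, coda /∅/ ok → licit
vun — σ1 onset /v/, coda /n/ ok → licit

ir.rob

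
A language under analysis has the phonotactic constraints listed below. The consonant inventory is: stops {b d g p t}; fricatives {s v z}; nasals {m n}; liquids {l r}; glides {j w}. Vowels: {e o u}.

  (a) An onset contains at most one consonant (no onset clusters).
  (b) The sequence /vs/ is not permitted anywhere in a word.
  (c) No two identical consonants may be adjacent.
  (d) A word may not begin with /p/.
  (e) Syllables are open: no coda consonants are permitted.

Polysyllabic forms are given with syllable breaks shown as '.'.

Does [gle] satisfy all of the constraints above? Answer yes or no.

[gle] — violates constraint (a): syllable 1 onset /gl/ has 2 consonants (> 1) → ill-formed

no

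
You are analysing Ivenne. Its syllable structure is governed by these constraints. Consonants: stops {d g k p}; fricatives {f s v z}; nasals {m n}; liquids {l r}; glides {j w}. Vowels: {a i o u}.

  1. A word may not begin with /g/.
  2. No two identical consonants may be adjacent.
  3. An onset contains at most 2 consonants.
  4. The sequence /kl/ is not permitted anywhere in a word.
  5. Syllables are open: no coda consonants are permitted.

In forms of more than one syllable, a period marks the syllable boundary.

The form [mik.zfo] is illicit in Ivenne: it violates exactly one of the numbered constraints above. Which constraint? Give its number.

[mik.zfo]: syllable 1 coda /k/ has 1 consonant (> 0).
This is a violation of constraint 5: "Syllables are open: no coda consonants are permitted."
The remaining constraints (1, 2, 3, 4) are satisfied.

5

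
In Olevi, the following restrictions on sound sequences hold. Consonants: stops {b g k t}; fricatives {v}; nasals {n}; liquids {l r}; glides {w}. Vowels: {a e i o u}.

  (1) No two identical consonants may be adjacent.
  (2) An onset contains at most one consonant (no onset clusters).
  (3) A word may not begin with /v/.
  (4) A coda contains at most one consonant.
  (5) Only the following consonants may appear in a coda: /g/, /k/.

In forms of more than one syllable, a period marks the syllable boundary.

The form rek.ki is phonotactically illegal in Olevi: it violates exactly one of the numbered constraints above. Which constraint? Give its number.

1

rek.ki: adjacent identical consonants /kk/.
This is a violation of constraint 1: "No two identical consonants may be adjacent."
The remaining constraints (2, 3, 4, 5) are satisfied.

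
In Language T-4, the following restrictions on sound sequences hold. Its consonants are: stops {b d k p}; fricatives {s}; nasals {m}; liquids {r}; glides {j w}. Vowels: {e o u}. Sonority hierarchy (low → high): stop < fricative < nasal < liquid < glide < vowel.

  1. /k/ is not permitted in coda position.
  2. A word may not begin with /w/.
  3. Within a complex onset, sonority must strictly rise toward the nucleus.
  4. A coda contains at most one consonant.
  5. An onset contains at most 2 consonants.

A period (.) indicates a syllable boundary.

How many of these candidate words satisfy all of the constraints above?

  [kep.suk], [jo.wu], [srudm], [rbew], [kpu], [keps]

[kep.suk] — violates constraint 1: syllable 2 coda contains /k/ → ill-formed
[jo.wu] — σ1 onset /j/, coda /∅/ ok; σ2 onset /w/, coda /∅/ ok → well-formed
[srudm] — violates constraint 4: syllable 1 coda /dm/ has 2 consonants (> 1) → ill-formed
[rbew] — violates constraint 3: syllable 1 onset /rb/: /r/ (liquid, 4) → /b/ (stop, 1) does not rise → ill-formed
[kpu] — violates constraint 3: syllable 1 onset /kp/: /k/ (stop, 1) → /p/ (stop, 1) does not rise → ill-formed
[keps] — violates constraint 4: syllable 1 coda /ps/ has 2 consonants (> 1) → ill-formed
Well-formed: [jo.wu] → 1.

1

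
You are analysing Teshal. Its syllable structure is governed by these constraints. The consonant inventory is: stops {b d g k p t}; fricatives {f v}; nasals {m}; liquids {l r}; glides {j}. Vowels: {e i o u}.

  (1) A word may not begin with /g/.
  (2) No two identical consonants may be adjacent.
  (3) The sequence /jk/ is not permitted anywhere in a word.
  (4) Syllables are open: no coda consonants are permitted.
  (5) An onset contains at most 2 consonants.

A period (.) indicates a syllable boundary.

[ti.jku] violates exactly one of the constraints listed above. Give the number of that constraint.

3

[ti.jku]: contains banned sequence /jk/.
This is a violation of constraint 3: "The sequence /jk/ is not permitted anywhere in a word."
The remaining constraints (1, 2, 4, 5) are satisfied.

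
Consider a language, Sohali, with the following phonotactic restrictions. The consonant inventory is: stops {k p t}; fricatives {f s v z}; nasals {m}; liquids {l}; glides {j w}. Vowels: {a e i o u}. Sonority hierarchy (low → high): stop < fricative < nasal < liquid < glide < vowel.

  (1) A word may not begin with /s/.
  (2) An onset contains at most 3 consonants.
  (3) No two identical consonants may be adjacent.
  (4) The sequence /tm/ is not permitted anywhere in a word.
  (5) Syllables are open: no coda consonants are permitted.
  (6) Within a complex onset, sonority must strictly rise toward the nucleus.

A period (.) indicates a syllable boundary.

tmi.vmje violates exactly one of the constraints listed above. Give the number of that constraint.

4

tmi.vmje: contains banned sequence /tm/.
This is a violation of constraint 4: "The sequence /tm/ is not permitted anywhere in a word."
The remaining constraints (1, 2, 3, 5, 6) are satisfied.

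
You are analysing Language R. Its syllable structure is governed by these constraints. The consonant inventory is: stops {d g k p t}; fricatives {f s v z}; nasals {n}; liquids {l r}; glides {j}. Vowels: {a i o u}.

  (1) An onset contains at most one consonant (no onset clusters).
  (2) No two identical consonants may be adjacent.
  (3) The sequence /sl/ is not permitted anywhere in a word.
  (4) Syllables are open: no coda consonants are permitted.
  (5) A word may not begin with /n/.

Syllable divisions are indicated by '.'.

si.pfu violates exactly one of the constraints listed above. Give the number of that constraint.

si.pfu: syllable 2 onset /pf/ has 2 consonants (> 1).
This is a violation of constraint 1: "An onset contains at most one consonant (no onset clusters)."
The remaining constraints (2, 3, 4, 5) are satisfied.

1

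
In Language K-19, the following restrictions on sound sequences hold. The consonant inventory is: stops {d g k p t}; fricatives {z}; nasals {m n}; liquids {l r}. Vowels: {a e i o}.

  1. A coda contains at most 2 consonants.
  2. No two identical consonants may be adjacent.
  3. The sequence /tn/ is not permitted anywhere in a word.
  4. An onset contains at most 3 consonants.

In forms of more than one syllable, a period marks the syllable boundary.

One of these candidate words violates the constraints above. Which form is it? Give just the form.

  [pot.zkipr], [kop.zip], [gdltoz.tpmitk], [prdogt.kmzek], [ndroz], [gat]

[pot.zkipr] — σ1 onset /p/, coda /t/ ok; σ2 onset /zk/ (2C), coda /pr/ (2C) ok → licit
[kop.zip] — σ1 onset /k/, coda /p/ ok; σ2 onset /z/, coda /p/ ok → licit
[gdltoz.tpmitk] — violates constraint 4: syllable 1 onset /gdlt/ has 4 consonants (> 3) → illicit
[prdogt.kmzek] — σ1 onset /prd/ (3C), coda /gt/ (2C) ok; σ2 onset /kmz/ (3C), coda /k/ ok → licit
[ndroz] — σ1 onset /ndr/ (3C), coda /z/ ok → licit
[gat] — σ1 onset /g/, coda /t/ ok → licit

[gdltoz.tpmitk]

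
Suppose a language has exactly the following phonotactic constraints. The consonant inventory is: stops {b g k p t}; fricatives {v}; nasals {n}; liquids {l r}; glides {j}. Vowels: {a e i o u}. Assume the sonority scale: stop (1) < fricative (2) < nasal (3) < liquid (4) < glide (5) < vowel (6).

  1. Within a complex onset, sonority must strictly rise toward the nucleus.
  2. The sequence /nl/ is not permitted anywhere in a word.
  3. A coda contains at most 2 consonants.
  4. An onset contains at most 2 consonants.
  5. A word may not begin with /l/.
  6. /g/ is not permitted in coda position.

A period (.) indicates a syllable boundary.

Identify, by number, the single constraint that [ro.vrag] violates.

6

[ro.vrag]: syllable 2 coda contains /g/.
This is a violation of constraint 6: "/g/ is not permitted in coda position."
The remaining constraints (1, 2, 3, 4, 5) are satisfied.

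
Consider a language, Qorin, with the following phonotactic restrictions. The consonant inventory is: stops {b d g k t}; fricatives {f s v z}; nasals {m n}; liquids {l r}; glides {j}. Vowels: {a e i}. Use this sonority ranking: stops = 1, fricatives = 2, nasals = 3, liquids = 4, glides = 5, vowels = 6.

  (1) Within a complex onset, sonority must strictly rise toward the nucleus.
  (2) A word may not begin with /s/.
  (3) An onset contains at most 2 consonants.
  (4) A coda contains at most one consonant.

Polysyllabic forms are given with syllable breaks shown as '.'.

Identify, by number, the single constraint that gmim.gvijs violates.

gmim.gvijs: syllable 2 coda /js/ has 2 consonants (> 1).
This is a violation of constraint 4: "A coda contains at most one consonant."
The remaining constraints (1, 2, 3) are satisfied.

4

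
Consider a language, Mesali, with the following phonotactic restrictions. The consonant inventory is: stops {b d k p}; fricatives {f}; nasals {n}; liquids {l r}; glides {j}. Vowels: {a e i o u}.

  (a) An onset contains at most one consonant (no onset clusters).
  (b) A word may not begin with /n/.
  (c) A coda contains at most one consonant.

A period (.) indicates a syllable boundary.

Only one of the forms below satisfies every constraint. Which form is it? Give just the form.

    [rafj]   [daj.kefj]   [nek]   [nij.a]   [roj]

[roj]

[rafj] — violates constraint (c): syllable 1 coda /fj/ has 2 consonants (> 1) → ill-formed
[daj.kefj] — violates constraint (c): syllable 2 coda /fj/ has 2 consonants (> 1) → ill-formed
[nek] — violates constraint (b): word begins with /n/ → ill-formed
[nij.a] — violates constraint (b): word begins with /n/ → ill-formed
[roj] — σ1 onset /r/, coda /j/ ok → well-formed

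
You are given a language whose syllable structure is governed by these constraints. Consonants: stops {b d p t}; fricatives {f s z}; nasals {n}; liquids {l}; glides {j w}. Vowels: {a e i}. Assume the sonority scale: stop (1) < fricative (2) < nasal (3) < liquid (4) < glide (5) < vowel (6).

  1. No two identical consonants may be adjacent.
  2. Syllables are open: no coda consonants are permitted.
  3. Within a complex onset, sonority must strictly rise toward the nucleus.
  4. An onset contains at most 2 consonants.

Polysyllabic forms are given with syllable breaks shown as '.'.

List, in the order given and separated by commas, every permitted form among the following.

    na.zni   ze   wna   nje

na.zni — σ1 onset /n/, coda /∅/ ok; σ2 onset /zn/ (2→3 rises), coda /∅/ ok → permitted
ze — σ1 onset /z/, coda /∅/ ok → permitted
wna — violates constraint 3: syllable 1 onset /wn/: /w/ (glide, 5) → /n/ (nasal, 3) does not rise → not permitted
nje — σ1 onset /nj/ (3→5 rises), coda /∅/ ok → permitted

na.zni, ze, nje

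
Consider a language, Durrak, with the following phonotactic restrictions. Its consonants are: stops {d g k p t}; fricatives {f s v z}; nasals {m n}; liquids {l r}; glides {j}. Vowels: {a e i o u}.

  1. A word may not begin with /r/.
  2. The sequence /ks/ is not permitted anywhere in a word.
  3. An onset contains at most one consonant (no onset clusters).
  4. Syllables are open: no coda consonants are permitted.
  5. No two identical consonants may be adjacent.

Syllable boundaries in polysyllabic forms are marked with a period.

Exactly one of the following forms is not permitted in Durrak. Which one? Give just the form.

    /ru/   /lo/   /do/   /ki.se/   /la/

/ru/ — violates constraint 1: word begins with /r/ → not permitted
/lo/ — σ1 onset /l/, coda /∅/ ok → permitted
/do/ — σ1 onset /d/, coda /∅/ ok → permitted
/ki.se/ — σ1 onset /k/, coda /∅/ ok; σ2 onset /s/, coda /∅/ ok → permitted
/la/ — σ1 onset /l/, coda /∅/ ok → permitted

/ru/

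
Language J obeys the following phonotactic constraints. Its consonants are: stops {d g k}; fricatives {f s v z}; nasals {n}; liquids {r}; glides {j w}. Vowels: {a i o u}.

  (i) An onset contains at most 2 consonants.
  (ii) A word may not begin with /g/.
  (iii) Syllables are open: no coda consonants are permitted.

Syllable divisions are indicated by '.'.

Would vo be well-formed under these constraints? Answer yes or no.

yes

vo — σ1 onset /v/, coda /∅/ ok → well-formed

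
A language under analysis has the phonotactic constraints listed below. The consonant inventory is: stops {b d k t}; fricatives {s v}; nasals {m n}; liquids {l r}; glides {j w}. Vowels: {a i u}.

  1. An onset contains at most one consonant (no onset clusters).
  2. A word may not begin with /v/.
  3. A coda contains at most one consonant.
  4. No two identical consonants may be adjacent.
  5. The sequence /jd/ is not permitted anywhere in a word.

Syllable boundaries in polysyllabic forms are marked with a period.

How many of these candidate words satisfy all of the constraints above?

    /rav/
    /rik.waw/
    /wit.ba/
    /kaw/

/rav/ — σ1 onset /r/, coda /v/ ok → licit
/rik.waw/ — σ1 onset /r/, coda /k/ ok; σ2 onset /w/, coda /w/ ok → licit
/wit.ba/ — σ1 onset /w/, coda /t/ ok; σ2 onset /b/, coda /∅/ ok → licit
/kaw/ — σ1 onset /k/, coda /w/ ok → licit
Licit: /rav/, /rik.waw/, /wit.ba/, /kaw/ → 4.

4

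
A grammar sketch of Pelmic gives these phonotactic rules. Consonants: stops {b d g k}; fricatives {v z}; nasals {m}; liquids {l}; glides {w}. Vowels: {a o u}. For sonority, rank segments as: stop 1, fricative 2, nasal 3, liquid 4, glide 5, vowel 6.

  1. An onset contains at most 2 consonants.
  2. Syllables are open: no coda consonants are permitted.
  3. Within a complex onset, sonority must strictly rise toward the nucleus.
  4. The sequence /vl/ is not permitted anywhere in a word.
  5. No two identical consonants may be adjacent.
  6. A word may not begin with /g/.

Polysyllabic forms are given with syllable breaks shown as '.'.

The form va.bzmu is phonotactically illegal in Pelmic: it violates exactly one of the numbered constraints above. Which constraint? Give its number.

1

va.bzmu: syllable 2 onset /bzm/ has 3 consonants (> 2).
This is a violation of constraint 1: "An onset contains at most 2 consonants."
The remaining constraints (2, 3, 4, 5, 6) are satisfied.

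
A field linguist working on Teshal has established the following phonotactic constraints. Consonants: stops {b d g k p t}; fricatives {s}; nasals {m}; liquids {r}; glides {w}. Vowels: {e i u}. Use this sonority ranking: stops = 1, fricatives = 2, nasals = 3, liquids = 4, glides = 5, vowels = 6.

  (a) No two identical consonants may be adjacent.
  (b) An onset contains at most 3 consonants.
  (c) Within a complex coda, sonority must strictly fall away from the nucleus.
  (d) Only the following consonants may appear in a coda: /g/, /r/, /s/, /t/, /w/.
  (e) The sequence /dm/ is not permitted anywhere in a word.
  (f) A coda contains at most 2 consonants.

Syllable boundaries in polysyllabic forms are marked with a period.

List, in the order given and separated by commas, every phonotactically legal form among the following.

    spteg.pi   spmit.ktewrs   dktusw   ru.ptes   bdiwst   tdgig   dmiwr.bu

spteg.pi — σ1 onset /spt/ (3C), coda /g/ ok; σ2 onset /p/, coda /∅/ ok → phonotactically legal
spmit.ktewrs — violates constraint (f): syllable 2 coda /wrs/ has 3 consonants (> 2) → phonotactically illegal
dktusw — violates constraint (c): syllable 1 coda /sw/: /s/ (fricative, 2) → /w/ (glide, 5) does not fall → phonotactically illegal
ru.ptes — σ1 onset /r/, coda /∅/ ok; σ2 onset /pt/ (2C), coda /s/ ok → phonotactically legal
bdiwst — violates constraint (f): syllable 1 coda /wst/ has 3 consonants (> 2) → phonotactically illegal
tdgig — σ1 onset /tdg/ (3C), coda /g/ ok → phonotactically legal
dmiwr.bu — violates constraint (e): contains banned sequence /dm/ → phonotactically illegal

spteg.pi, ru.ptes, tdgig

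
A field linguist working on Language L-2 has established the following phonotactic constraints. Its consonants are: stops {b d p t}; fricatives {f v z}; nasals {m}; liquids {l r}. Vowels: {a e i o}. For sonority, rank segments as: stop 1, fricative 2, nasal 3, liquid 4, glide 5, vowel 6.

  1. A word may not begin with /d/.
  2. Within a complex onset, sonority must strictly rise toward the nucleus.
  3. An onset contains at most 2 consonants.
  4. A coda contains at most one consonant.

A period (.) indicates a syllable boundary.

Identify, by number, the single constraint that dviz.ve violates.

dviz.ve: word begins with /d/.
This is a violation of constraint 1: "A word may not begin with /d/."
The remaining constraints (2, 3, 4) are satisfied.

1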